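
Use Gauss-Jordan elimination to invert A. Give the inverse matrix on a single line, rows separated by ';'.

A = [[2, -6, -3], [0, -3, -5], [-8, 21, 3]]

inverse = [4 -15/8 7/8; 5/3 -3/4 5/12; -1 1/4 -1/4]

Gauss-Jordan on [A | I]:
R1 <- (1/2)*R1:  [    1    -3  -3/2  |   1/2     0     0 ]
R3 <- R3 - (-8)*R1:  [  0  -3  -9  |   4   0   1 ]
R2 <- (1/-3)*R2:  [    0     1   5/3  |     0  -1/3     0 ]
R1 <- R1 - (-3)*R2:  [   1    0  7/2  |  1/2   -1    0 ]
R3 <- R3 - (-3)*R2:  [  0   0  -4  |   4  -1   1 ]
R3 <- (1/-4)*R3:  [    0     0     1  |    -1   1/4  -1/4 ]
R1 <- R1 - (7/2)*R3:  [     1      0      0  |      4  -15/8    7/8 ]
R2 <- R2 - (5/3)*R3:  [    0     1     0  |   5/3  -3/4  5/12 ]
Right block of [I | A^{-1}] is the inverse:
[   4  -15/8   7/8 ]
[ 5/3   -3/4  5/12 ]
[  -1    1/4  -1/4 ]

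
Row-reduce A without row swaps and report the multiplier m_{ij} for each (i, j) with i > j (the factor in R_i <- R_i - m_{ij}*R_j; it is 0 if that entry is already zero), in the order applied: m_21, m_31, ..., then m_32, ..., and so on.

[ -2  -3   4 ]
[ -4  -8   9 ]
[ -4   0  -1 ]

multipliers: 2, 2, -3

Forward elimination:
R2 <- R2 - (2)*R1:  [  0  -2   1 ]
R3 <- R3 - (2)*R1:  [  0   6  -9 ]
R3 <- R3 - (-3)*R2:  [  0   0  -6 ]
Multipliers (in order of application): m_{21} = 2, m_{31} = 2, m_{32} = -3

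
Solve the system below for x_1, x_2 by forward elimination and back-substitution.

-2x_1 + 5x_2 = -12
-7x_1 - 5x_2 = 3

(1, -2)

Forward elimination on [A|b]:
R2 <- R2 - (7/2)*R1:  [     0  -45/2     45 ]
Row echelon form:
[ -2      5  |  -12 ]
[  0  -45/2  |   45 ]
Back-substitution:
x_2 = (45) / (-45/2) = -2
x_1 = (-12 - (5)*(-2)) / -2 = 1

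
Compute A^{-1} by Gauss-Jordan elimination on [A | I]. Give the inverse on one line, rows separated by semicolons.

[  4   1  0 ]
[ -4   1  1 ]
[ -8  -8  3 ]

Gauss-Jordan on [A | I]:
R1 <- (1/4)*R1:  [   1  1/4    0  |  1/4    0    0 ]
R2 <- R2 - (-4)*R1:  [ 0  2  1  |  1  1  0 ]
R3 <- R3 - (-8)*R1:  [  0  -6   3  |   2   0   1 ]
R2 <- (1/2)*R2:  [   0    1  1/2  |  1/2  1/2    0 ]
R1 <- R1 - (1/4)*R2:  [    1     0  -1/8  |   1/8  -1/8     0 ]
R3 <- R3 - (-6)*R2:  [ 0  0  6  |  5  3  1 ]
R3 <- (1/6)*R3:  [   0    0    1  |  5/6  1/2  1/6 ]
R1 <- R1 - (-1/8)*R3:  [     1      0      0  |  11/48  -1/16   1/48 ]
R2 <- R2 - (1/2)*R3:  [     0      1      0  |   1/12    1/4  -1/12 ]
Right block of [I | A^{-1}] is the inverse:
[ 11/48  -1/16   1/48 ]
[  1/12    1/4  -1/12 ]
[   5/6    1/2    1/6 ]

inverse = [11/48 -1/16 1/48; 1/12 1/4 -1/12; 5/6 1/2 1/6]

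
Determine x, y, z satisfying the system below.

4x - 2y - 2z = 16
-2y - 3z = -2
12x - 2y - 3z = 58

Forward elimination on [A|b]:
R3 <- R3 - (3)*R1:  [  0   4   3  10 ]
R3 <- R3 - (-2)*R2:  [  0   0  -3   6 ]
Row echelon form:
[ 4  -2  -2  |  16 ]
[ 0  -2  -3  |  -2 ]
[ 0   0  -3  |   6 ]
Back-substitution:
z = (6) / -3 = -2
y = (-2 - (-3)*(-2)) / -2 = 4
x = (16 - (-2)*(4) - (-2)*(-2)) / 4 = 5

(5, 4, -2)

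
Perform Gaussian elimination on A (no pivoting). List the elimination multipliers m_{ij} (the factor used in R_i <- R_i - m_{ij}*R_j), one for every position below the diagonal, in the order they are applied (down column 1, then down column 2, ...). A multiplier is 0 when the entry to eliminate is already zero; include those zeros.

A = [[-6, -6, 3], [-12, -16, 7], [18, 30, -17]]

Forward elimination:
R2 <- R2 - (2)*R1:  [  0  -4   1 ]
R3 <- R3 - (-3)*R1:  [  0  12  -8 ]
R3 <- R3 - (-3)*R2:  [  0   0  -5 ]
Multipliers (in order of application): m_{21} = 2, m_{31} = -3, m_{32} = -3

multipliers: 2, -3, -3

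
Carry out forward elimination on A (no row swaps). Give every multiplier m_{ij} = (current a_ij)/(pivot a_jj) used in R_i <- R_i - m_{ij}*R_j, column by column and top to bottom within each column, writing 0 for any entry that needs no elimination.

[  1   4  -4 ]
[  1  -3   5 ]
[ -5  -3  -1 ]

Forward elimination:
R2 <- R2 - (1)*R1:  [  0  -7   9 ]
R3 <- R3 - (-5)*R1:  [   0   17  -21 ]
R3 <- R3 - (-17/7)*R2:  [   0    0  6/7 ]
Multipliers (in order of application): m_{21} = 1, m_{31} = -5, m_{32} = -17/7

multipliers: 1, -5, -17/7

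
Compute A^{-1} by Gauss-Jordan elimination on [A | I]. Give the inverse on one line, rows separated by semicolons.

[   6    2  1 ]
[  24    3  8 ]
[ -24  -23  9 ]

inverse = [-211/30 41/30 -13/30; 68/5 -13/5 4/5; 16 -3 1]

Gauss-Jordan on [A | I]:
R1 <- (1/6)*R1:  [   1  1/3  1/6  |  1/6    0    0 ]
R2 <- R2 - (24)*R1:  [  0  -5   4  |  -4   1   0 ]
R3 <- R3 - (-24)*R1:  [   0  -15   13  |    4    0    1 ]
R2 <- (1/-5)*R2:  [    0     1  -4/5  |   4/5  -1/5     0 ]
R1 <- R1 - (1/3)*R2:  [     1      0  13/30  |  -1/10   1/15      0 ]
R3 <- R3 - (-15)*R2:  [  0   0   1  |  16  -3   1 ]
R1 <- R1 - (13/30)*R3:  [       1        0        0  |  -211/30    41/30   -13/30 ]
R2 <- R2 - (-4/5)*R3:  [     0      1      0  |   68/5  -13/5    4/5 ]
Right block of [I | A^{-1}] is the inverse:
[ -211/30  41/30  -13/30 ]
[    68/5  -13/5     4/5 ]
[      16     -3       1 ]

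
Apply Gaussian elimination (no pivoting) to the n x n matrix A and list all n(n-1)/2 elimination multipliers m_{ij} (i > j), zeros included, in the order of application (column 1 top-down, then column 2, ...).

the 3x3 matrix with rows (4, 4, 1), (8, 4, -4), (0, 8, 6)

Forward elimination:
R2 <- R2 - (2)*R1:  [  0  -4  -6 ]
R3: entry in column 1 is already 0 -> m_{31} = 0 (no row operation needed)
R3 <- R3 - (-2)*R2:  [  0   0  -6 ]
Multipliers (in order of application): m_{21} = 2, m_{31} = 0, m_{32} = -2

multipliers: 2, 0, -2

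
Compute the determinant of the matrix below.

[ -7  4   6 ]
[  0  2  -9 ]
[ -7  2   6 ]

det(A) = 126

Forward elimination:
R3 <- R3 - (1)*R1:  [  0  -2   0 ]
R3 <- R3 - (-1)*R2:  [  0   0  -9 ]
Upper-triangular form:
[ -7  4   6 ]
[  0  2  -9 ]
[  0  0  -9 ]
det(A) = (-1)^0 * (-7) * (2) * (-9) = 126  (0 row swaps -> sign +1)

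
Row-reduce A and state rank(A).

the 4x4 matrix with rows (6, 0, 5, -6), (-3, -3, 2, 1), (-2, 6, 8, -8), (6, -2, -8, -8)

rank(A) = 4

Row reduction:
R2 <- R2 - (-1/2)*R1:  [   0   -3  9/2   -2 ]
R3 <- R3 - (-1/3)*R1:  [    0     6  29/3   -10 ]
R4 <- R4 - (1)*R1:  [   0   -2  -13   -2 ]
R3 <- R3 - (-2)*R2:  [    0     0  56/3   -14 ]
R4 <- R4 - (2/3)*R2:  [    0     0   -16  -2/3 ]
R4 <- R4 - (-6/7)*R3:  [     0      0      0  -38/3 ]
Row echelon form:
[ 6   0     5     -6 ]
[ 0  -3   9/2     -2 ]
[ 0   0  56/3    -14 ]
[ 0   0     0  -38/3 ]
Nonzero rows / pivot columns: 4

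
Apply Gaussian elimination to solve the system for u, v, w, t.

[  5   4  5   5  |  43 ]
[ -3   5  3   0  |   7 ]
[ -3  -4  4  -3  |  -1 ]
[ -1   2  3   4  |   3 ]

Forward elimination on [A|b]:
R2 <- R2 - (-3/5)*R1:  [     0   37/5      6      3  164/5 ]
R3 <- R3 - (-3/5)*R1:  [     0   -8/5      7      0  124/5 ]
R4 <- R4 - (-1/5)*R1:  [    0  14/5     4     5  58/5 ]
R3 <- R3 - (-8/37)*R2:  [       0        0   307/37    24/37  1180/37 ]
R4 <- R4 - (14/37)*R2:  [      0       0   64/37  143/37  -30/37 ]
R4 <- R4 - (64/307)*R3:  [         0          0          0   1145/307  -2290/307 ]
Row echelon form:
[ 5     4       5         5  |         43 ]
[ 0  37/5       6         3  |      164/5 ]
[ 0     0  307/37     24/37  |    1180/37 ]
[ 0     0       0  1145/307  |  -2290/307 ]
Back-substitution:
t = (-2290/307) / (1145/307) = -2
w = (1180/37 - (24/37)*(-2)) / (307/37) = 4
v = (164/5 - (6)*(4) - (3)*(-2)) / (37/5) = 2
u = (43 - (4)*(2) - (5)*(4) - (5)*(-2)) / 5 = 5

(5, 2, 4, -2)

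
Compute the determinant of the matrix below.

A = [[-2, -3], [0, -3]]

Forward elimination:
Upper-triangular form:
[ -2  -3 ]
[  0  -3 ]
det(A) = (-1)^0 * (-2) * (-3) = 6  (0 row swaps -> sign +1)

det(A) = 6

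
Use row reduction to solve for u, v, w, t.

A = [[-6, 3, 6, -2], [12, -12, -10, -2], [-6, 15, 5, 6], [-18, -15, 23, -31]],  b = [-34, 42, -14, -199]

Forward elimination on [A|b]:
R2 <- R2 - (-2)*R1:  [   0   -6    2   -6  -26 ]
R3 <- R3 - (1)*R1:  [  0  12  -1   8  20 ]
R4 <- R4 - (3)*R1:  [   0  -24    5  -25  -97 ]
R3 <- R3 - (-2)*R2:  [   0    0    3   -4  -32 ]
R4 <- R4 - (4)*R2:  [  0   0  -3  -1   7 ]
R4 <- R4 - (-1)*R3:  [   0    0    0   -5  -25 ]
Row echelon form:
[ -6   3  6  -2  |  -34 ]
[  0  -6  2  -6  |  -26 ]
[  0   0  3  -4  |  -32 ]
[  0   0  0  -5  |  -25 ]
Back-substitution:
t = (-25) / -5 = 5
w = (-32 - (-4)*(5)) / 3 = -4
v = (-26 - (2)*(-4) - (-6)*(5)) / -6 = -2
u = (-34 - (3)*(-2) - (6)*(-4) - (-2)*(5)) / -6 = -1

(-1, -2, -4, 5)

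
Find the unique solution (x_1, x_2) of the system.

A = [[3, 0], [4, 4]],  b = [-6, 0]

Forward elimination on [A|b]:
R2 <- R2 - (4/3)*R1:  [ 0  4  8 ]
Row echelon form:
[ 3  0  |  -6 ]
[ 0  4  |   8 ]
Back-substitution:
x_2 = (8) / 4 = 2
x_1 = (-6) / 3 = -2

(-2, 2)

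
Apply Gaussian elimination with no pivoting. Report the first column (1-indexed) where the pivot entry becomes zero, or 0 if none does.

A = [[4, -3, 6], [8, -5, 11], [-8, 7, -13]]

Naive forward elimination:
R2 <- R2 - (2)*R1:  [  0   1  -1 ]
R3 <- R3 - (-2)*R1:  [  0   1  -1 ]
R3 <- R3 - (1)*R2:  [ 0  0  0 ]
Matrix at this point:
[ 4  -3   6 ]
[ 0   1  -1 ]
[ 0   0   0 ]
Pivot entry (3,3) in the last row is zero and there are no rows below to swap with -> zero pivot in column 3 (A is singular).

first zero-pivot column = 3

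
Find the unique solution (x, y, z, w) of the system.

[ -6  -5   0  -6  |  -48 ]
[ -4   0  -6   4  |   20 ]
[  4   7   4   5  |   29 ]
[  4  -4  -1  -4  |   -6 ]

Forward elimination on [A|b]:
R2 <- R2 - (2/3)*R1:  [    0  10/3    -6     8    52 ]
R3 <- R3 - (-2/3)*R1:  [    0  11/3     4     1    -3 ]
R4 <- R4 - (-2/3)*R1:  [     0  -22/3     -1     -8    -38 ]
R3 <- R3 - (11/10)*R2:  [      0       0    53/5   -39/5  -301/5 ]
R4 <- R4 - (-11/5)*R2:  [     0      0  -71/5   48/5  382/5 ]
R4 <- R4 - (-71/53)*R3:  [       0        0        0   -45/53  -225/53 ]
Row echelon form:
[ -6    -5     0      -6  |      -48 ]
[  0  10/3    -6       8  |       52 ]
[  0     0  53/5   -39/5  |   -301/5 ]
[  0     0     0  -45/53  |  -225/53 ]
Back-substitution:
w = (-225/53) / (-45/53) = 5
z = (-301/5 - (-39/5)*(5)) / (53/5) = -2
y = (52 - (-6)*(-2) - (8)*(5)) / (10/3) = 0
x = (-48 - (-5)*(0) - (-6)*(5)) / -6 = 3

(3, 0, -2, 5)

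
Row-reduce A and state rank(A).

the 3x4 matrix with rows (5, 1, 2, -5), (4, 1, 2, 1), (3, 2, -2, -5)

Row reduction:
R2 <- R2 - (4/5)*R1:  [   0  1/5  2/5    5 ]
R3 <- R3 - (3/5)*R1:  [     0    7/5  -16/5     -2 ]
R3 <- R3 - (7)*R2:  [   0    0   -6  -37 ]
Row echelon form:
[ 5    1    2   -5 ]
[ 0  1/5  2/5    5 ]
[ 0    0   -6  -37 ]
Nonzero rows / pivot columns: 3

rank(A) = 3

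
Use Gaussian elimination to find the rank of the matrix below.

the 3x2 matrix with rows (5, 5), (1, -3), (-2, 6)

Row reduction:
R2 <- R2 - (1/5)*R1:  [  0  -4 ]
R3 <- R3 - (-2/5)*R1:  [ 0  8 ]
R3 <- R3 - (-2)*R2:  [ 0  0 ]
Row echelon form:
[ 5   5 ]
[ 0  -4 ]
[ 0   0 ]
Nonzero rows / pivot columns: 2

rank(A) = 2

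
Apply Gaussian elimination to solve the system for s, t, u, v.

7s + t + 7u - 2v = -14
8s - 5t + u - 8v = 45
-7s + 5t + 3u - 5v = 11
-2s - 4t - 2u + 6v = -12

(-1, -3, -2, -5)

Forward elimination on [A|b]:
R2 <- R2 - (8/7)*R1:  [     0  -43/7     -7  -40/7     61 ]
R3 <- R3 - (-1)*R1:  [  0   6  10  -7  -3 ]
R4 <- R4 - (-2/7)*R1:  [     0  -26/7      0   38/7    -16 ]
R3 <- R3 - (-42/43)*R2:  [       0        0   136/43  -541/43  2433/43 ]
R4 <- R4 - (26/43)*R2:  [        0         0    182/43    382/43  -2274/43 ]
R4 <- R4 - (91/68)*R3:  [        0         0         0   1749/68  -8745/68 ]
Row echelon form:
[ 7      1       7       -2  |       -14 ]
[ 0  -43/7      -7    -40/7  |        61 ]
[ 0      0  136/43  -541/43  |   2433/43 ]
[ 0      0       0  1749/68  |  -8745/68 ]
Back-substitution:
v = (-8745/68) / (1749/68) = -5
u = (2433/43 - (-541/43)*(-5)) / (136/43) = -2
t = (61 - (-7)*(-2) - (-40/7)*(-5)) / (-43/7) = -3
s = (-14 - (1)*(-3) - (7)*(-2) - (-2)*(-5)) / 7 = -1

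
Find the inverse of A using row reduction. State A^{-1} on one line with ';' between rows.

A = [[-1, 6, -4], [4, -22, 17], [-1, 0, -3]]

Gauss-Jordan on [A | I]:
R1 <- (1/-1)*R1:  [  1  -6   4  |  -1   0   0 ]
R2 <- R2 - (4)*R1:  [ 0  2  1  |  4  1  0 ]
R3 <- R3 - (-1)*R1:  [  0  -6   1  |  -1   0   1 ]
R2 <- (1/2)*R2:  [   0    1  1/2  |    2  1/2    0 ]
R1 <- R1 - (-6)*R2:  [  1   0   7  |  11   3   0 ]
R3 <- R3 - (-6)*R2:  [  0   0   4  |  11   3   1 ]
R3 <- (1/4)*R3:  [    0     0     1  |  11/4   3/4   1/4 ]
R1 <- R1 - (7)*R3:  [     1      0      0  |  -33/4   -9/4   -7/4 ]
R2 <- R2 - (1/2)*R3:  [    0     1     0  |   5/8   1/8  -1/8 ]
Right block of [I | A^{-1}] is the inverse:
[ -33/4  -9/4  -7/4 ]
[   5/8   1/8  -1/8 ]
[  11/4   3/4   1/4 ]

inverse = [-33/4 -9/4 -7/4; 5/8 1/8 -1/8; 11/4 3/4 1/4]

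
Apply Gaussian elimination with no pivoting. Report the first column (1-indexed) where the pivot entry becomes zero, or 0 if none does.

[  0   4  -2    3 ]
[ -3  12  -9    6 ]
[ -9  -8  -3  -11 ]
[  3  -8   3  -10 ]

Naive forward elimination:
Pivot entry (1,1) is zero but row 2 has -3 in column 1 -> naive elimination stops; a row interchange (e.g. R1 <-> R2) would be required here.

first zero-pivot column = 1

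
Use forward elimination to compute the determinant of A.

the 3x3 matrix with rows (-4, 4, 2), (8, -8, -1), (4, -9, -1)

Forward elimination:
R2 <- R2 - (-2)*R1:  [ 0  0  3 ]
R3 <- R3 - (-1)*R1:  [  0  -5   1 ]
R2 <-> R3   (pivot in column 2 was zero)
[ -4   4  2 ]
[  0  -5  1 ]
[  0   0  3 ]
Upper-triangular form:
[ -4   4  2 ]
[  0  -5  1 ]
[  0   0  3 ]
det(A) = (-1)^1 * (-4) * (-5) * (3) = -60  (1 row swap -> sign -1)

det(A) = -60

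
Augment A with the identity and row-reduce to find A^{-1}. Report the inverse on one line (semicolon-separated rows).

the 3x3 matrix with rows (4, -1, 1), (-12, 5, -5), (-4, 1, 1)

inverse = [5/8 1/8 0; 2 1/2 1/2; 1/2 0 1/2]

Gauss-Jordan on [A | I]:
R1 <- (1/4)*R1:  [    1  -1/4   1/4  |   1/4     0     0 ]
R2 <- R2 - (-12)*R1:  [  0   2  -2  |   3   1   0 ]
R3 <- R3 - (-4)*R1:  [ 0  0  2  |  1  0  1 ]
R2 <- (1/2)*R2:  [   0    1   -1  |  3/2  1/2    0 ]
R1 <- R1 - (-1/4)*R2:  [   1    0    0  |  5/8  1/8    0 ]
R3 <- (1/2)*R3:  [   0    0    1  |  1/2    0  1/2 ]
R2 <- R2 - (-1)*R3:  [   0    1    0  |    2  1/2  1/2 ]
Right block of [I | A^{-1}] is the inverse:
[ 5/8  1/8    0 ]
[   2  1/2  1/2 ]
[ 1/2    0  1/2 ]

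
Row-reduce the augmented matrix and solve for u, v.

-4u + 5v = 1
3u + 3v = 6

(1, 1)

Forward elimination on [A|b]:
R2 <- R2 - (-3/4)*R1:  [    0  27/4  27/4 ]
Row echelon form:
[ -4     5  |     1 ]
[  0  27/4  |  27/4 ]
Back-substitution:
v = (27/4) / (27/4) = 1
u = (1 - (5)*(1)) / -4 = 1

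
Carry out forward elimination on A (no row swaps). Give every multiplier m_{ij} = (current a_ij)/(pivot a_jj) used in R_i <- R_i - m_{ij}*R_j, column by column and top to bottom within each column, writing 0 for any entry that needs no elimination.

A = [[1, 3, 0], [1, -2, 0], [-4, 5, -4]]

Forward elimination:
R2 <- R2 - (1)*R1:  [  0  -5   0 ]
R3 <- R3 - (-4)*R1:  [  0  17  -4 ]
R3 <- R3 - (-17/5)*R2:  [  0   0  -4 ]
Multipliers (in order of application): m_{21} = 1, m_{31} = -4, m_{32} = -17/5

multipliers: 1, -4, -17/5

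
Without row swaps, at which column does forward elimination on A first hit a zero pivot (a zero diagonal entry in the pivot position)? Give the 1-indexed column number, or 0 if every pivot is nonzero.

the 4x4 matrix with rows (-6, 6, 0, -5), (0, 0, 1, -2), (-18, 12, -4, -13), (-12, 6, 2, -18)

first zero-pivot column = 2

Naive forward elimination:
R3 <- R3 - (3)*R1:  [  0  -6  -4   2 ]
R4 <- R4 - (2)*R1:  [  0  -6   2  -8 ]
Matrix at this point:
[ -6   6   0  -5 ]
[  0   0   1  -2 ]
[  0  -6  -4   2 ]
[  0  -6   2  -8 ]
Pivot entry (2,2) is zero but row 3 has -6 in column 2 -> naive elimination stops; a row interchange (e.g. R2 <-> R3) would be required here.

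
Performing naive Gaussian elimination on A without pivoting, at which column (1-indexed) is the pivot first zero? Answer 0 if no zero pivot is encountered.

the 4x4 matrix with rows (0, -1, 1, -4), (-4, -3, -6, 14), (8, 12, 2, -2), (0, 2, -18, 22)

first zero-pivot column = 1

Naive forward elimination:
Pivot entry (1,1) is zero but row 2 has -4 in column 1 -> naive elimination stops; a row interchange (e.g. R1 <-> R2) would be required here.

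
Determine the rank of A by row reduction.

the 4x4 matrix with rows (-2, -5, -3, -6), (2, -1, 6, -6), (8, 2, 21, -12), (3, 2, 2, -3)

Row reduction:
R2 <- R2 - (-1)*R1:  [   0   -6    3  -12 ]
R3 <- R3 - (-4)*R1:  [   0  -18    9  -36 ]
R4 <- R4 - (-3/2)*R1:  [     0  -11/2   -5/2    -12 ]
R3 <- R3 - (3)*R2:  [ 0  0  0  0 ]
R4 <- R4 - (11/12)*R2:  [     0      0  -21/4     -1 ]
R3 <-> R4   (pivot in column 3 was zero)
[ -2  -5     -3   -6 ]
[  0  -6      3  -12 ]
[  0   0  -21/4   -1 ]
[  0   0      0    0 ]
Row echelon form:
[ -2  -5     -3   -6 ]
[  0  -6      3  -12 ]
[  0   0  -21/4   -1 ]
[  0   0      0    0 ]
Nonzero rows / pivot columns: 3

rank(A) = 3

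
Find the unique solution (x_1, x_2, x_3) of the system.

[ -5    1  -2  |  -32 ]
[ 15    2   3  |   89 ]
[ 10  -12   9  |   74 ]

Forward elimination on [A|b]:
R2 <- R2 - (-3)*R1:  [  0   5  -3  -7 ]
R3 <- R3 - (-2)*R1:  [   0  -10    5   10 ]
R3 <- R3 - (-2)*R2:  [  0   0  -1  -4 ]
Row echelon form:
[ -5  1  -2  |  -32 ]
[  0  5  -3  |   -7 ]
[  0  0  -1  |   -4 ]
Back-substitution:
x_3 = (-4) / -1 = 4
x_2 = (-7 - (-3)*(4)) / 5 = 1
x_1 = (-32 - (1)*(1) - (-2)*(4)) / -5 = 5

(5, 1, 4)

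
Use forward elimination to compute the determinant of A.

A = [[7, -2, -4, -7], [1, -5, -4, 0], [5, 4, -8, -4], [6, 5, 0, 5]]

det(A) = 3624

Forward elimination:
R2 <- R2 - (1/7)*R1:  [     0  -33/7  -24/7      1 ]
R3 <- R3 - (5/7)*R1:  [     0   38/7  -36/7      1 ]
R4 <- R4 - (6/7)*R1:  [    0  47/7  24/7    11 ]
R3 <- R3 - (-38/33)*R2:  [       0        0  -100/11    71/33 ]
R4 <- R4 - (-47/33)*R2:  [      0       0  -16/11  410/33 ]
R4 <- R4 - (4/25)*R3:  [      0       0       0  302/25 ]
Upper-triangular form:
[ 7     -2       -4      -7 ]
[ 0  -33/7    -24/7       1 ]
[ 0      0  -100/11   71/33 ]
[ 0      0        0  302/25 ]
det(A) = (-1)^0 * (7) * (-33/7) * (-100/11) * (302/25) = 3624  (0 row swaps -> sign +1)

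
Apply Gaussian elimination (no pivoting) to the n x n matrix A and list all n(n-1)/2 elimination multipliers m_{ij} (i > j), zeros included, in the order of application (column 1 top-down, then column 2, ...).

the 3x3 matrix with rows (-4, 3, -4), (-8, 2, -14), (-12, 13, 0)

Forward elimination:
R2 <- R2 - (2)*R1:  [  0  -4  -6 ]
R3 <- R3 - (3)*R1:  [  0   4  12 ]
R3 <- R3 - (-1)*R2:  [ 0  0  6 ]
Multipliers (in order of application): m_{21} = 2, m_{31} = 3, m_{32} = -1

multipliers: 2, 3, -1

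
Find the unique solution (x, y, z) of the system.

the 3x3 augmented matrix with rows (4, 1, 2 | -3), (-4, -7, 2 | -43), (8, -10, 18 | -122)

Forward elimination on [A|b]:
R2 <- R2 - (-1)*R1:  [   0   -6    4  -46 ]
R3 <- R3 - (2)*R1:  [    0   -12    14  -116 ]
R3 <- R3 - (2)*R2:  [   0    0    6  -24 ]
Row echelon form:
[ 4   1  2  |   -3 ]
[ 0  -6  4  |  -46 ]
[ 0   0  6  |  -24 ]
Back-substitution:
z = (-24) / 6 = -4
y = (-46 - (4)*(-4)) / -6 = 5
x = (-3 - (1)*(5) - (2)*(-4)) / 4 = 0

(0, 5, -4)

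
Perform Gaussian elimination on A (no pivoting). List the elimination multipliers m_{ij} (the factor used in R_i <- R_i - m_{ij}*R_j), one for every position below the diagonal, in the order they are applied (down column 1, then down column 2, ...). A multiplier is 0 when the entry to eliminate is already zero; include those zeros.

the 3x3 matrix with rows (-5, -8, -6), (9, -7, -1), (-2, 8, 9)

Forward elimination:
R2 <- R2 - (-9/5)*R1:  [      0  -107/5   -59/5 ]
R3 <- R3 - (2/5)*R1:  [    0  56/5  57/5 ]
R3 <- R3 - (-56/107)*R2:  [       0        0  559/107 ]
Multipliers (in order of application): m_{21} = -9/5, m_{31} = 2/5, m_{32} = -56/107

multipliers: -9/5, 2/5, -56/107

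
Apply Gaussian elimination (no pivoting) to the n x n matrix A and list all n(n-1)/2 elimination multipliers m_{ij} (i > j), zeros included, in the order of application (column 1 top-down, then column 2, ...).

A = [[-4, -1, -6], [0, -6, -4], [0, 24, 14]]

Forward elimination:
R2: entry in column 1 is already 0 -> m_{21} = 0 (no row operation needed)
R3: entry in column 1 is already 0 -> m_{31} = 0 (no row operation needed)
R3 <- R3 - (-4)*R2:  [  0   0  -2 ]
Multipliers (in order of application): m_{21} = 0, m_{31} = 0, m_{32} = -4

multipliers: 0, 0, -4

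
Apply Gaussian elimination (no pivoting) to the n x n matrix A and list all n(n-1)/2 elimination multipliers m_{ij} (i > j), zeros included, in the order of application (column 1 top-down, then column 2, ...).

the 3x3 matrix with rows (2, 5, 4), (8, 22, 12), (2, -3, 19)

multipliers: 4, 1, -4

Forward elimination:
R2 <- R2 - (4)*R1:  [  0   2  -4 ]
R3 <- R3 - (1)*R1:  [  0  -8  15 ]
R3 <- R3 - (-4)*R2:  [  0   0  -1 ]
Multipliers (in order of application): m_{21} = 4, m_{31} = 1, m_{32} = -4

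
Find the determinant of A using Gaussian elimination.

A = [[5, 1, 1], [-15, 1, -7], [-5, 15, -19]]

Forward elimination:
R2 <- R2 - (-3)*R1:  [  0   4  -4 ]
R3 <- R3 - (-1)*R1:  [   0   16  -18 ]
R3 <- R3 - (4)*R2:  [  0   0  -2 ]
Upper-triangular form:
[ 5  1   1 ]
[ 0  4  -4 ]
[ 0  0  -2 ]
det(A) = (-1)^0 * (5) * (4) * (-2) = -40  (0 row swaps -> sign +1)

det(A) = -40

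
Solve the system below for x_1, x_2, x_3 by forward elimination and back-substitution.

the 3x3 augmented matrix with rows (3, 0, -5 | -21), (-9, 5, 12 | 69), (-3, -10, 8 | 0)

Forward elimination on [A|b]:
R2 <- R2 - (-3)*R1:  [  0   5  -3   6 ]
R3 <- R3 - (-1)*R1:  [   0  -10    3  -21 ]
R3 <- R3 - (-2)*R2:  [  0   0  -3  -9 ]
Row echelon form:
[ 3  0  -5  |  -21 ]
[ 0  5  -3  |    6 ]
[ 0  0  -3  |   -9 ]
Back-substitution:
x_3 = (-9) / -3 = 3
x_2 = (6 - (-3)*(3)) / 5 = 3
x_1 = (-21 - (-5)*(3)) / 3 = -2

(-2, 3, 3)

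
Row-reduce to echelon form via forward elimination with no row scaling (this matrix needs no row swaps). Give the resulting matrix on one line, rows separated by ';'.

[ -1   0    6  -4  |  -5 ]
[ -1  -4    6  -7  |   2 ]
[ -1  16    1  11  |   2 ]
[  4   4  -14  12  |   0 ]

REF = [-1 0 6 -4 -5; 0 -4 0 -3 7; 0 0 -5 3 35; 0 0 0 -1 57]

Forward elimination:
R2 <- R2 - (1)*R1:  [  0  -4   0  -3   7 ]
R3 <- R3 - (1)*R1:  [  0  16  -5  15   7 ]
R4 <- R4 - (-4)*R1:  [   0    4   10   -4  -20 ]
R3 <- R3 - (-4)*R2:  [  0   0  -5   3  35 ]
R4 <- R4 - (-1)*R2:  [   0    0   10   -7  -13 ]
R4 <- R4 - (-2)*R3:  [  0   0   0  -1  57 ]
Row echelon form:
[ -1   0   6  -4  |  -5 ]
[  0  -4   0  -3  |   7 ]
[  0   0  -5   3  |  35 ]
[  0   0   0  -1  |  57 ]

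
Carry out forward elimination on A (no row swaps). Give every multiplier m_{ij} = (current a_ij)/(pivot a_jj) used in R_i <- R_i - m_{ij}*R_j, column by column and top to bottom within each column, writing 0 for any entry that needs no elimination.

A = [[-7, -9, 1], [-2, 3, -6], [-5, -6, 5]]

multipliers: 2/7, 5/7, 1/13

Forward elimination:
R2 <- R2 - (2/7)*R1:  [     0   39/7  -44/7 ]
R3 <- R3 - (5/7)*R1:  [    0   3/7  30/7 ]
R3 <- R3 - (1/13)*R2:  [     0      0  62/13 ]
Multipliers (in order of application): m_{21} = 2/7, m_{31} = 5/7, m_{32} = 1/13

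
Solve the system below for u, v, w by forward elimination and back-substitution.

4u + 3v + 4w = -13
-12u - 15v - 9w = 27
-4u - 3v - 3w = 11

Forward elimination on [A|b]:
R2 <- R2 - (-3)*R1:  [   0   -6    3  -12 ]
R3 <- R3 - (-1)*R1:  [  0   0   1  -2 ]
Row echelon form:
[ 4   3  4  |  -13 ]
[ 0  -6  3  |  -12 ]
[ 0   0  1  |   -2 ]
Back-substitution:
w = (-2) / 1 = -2
v = (-12 - (3)*(-2)) / -6 = 1
u = (-13 - (3)*(1) - (4)*(-2)) / 4 = -2

(-2, 1, -2)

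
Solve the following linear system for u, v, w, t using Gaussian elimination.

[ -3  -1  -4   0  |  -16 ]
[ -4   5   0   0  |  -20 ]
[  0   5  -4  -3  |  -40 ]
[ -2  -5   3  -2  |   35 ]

Forward elimination on [A|b]:
R2 <- R2 - (4/3)*R1:  [    0  19/3  16/3     0   4/3 ]
R4 <- R4 - (2/3)*R1:  [     0  -13/3   17/3     -2  137/3 ]
R3 <- R3 - (15/19)*R2:  [       0        0  -156/19       -3  -780/19 ]
R4 <- R4 - (-13/19)*R2:  [      0       0  177/19      -2  885/19 ]
R4 <- R4 - (-59/52)*R3:  [       0        0        0  -281/52        0 ]
Row echelon form:
[ -3    -1       -4        0  |      -16 ]
[  0  19/3     16/3        0  |      4/3 ]
[  0     0  -156/19       -3  |  -780/19 ]
[  0     0        0  -281/52  |        0 ]
Back-substitution:
t = (0) / (-281/52) = 0
w = (-780/19 - (-3)*(0)) / (-156/19) = 5
v = (4/3 - (16/3)*(5)) / (19/3) = -4
u = (-16 - (-1)*(-4) - (-4)*(5)) / -3 = 0

(0, -4, 5, 0)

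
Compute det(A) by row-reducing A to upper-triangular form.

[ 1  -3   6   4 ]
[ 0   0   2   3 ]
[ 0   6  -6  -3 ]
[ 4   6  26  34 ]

det(A) = 36

Forward elimination:
R4 <- R4 - (4)*R1:  [  0  18   2  18 ]
R2 <-> R3   (pivot in column 2 was zero)
[ 1  -3   6   4 ]
[ 0   6  -6  -3 ]
[ 0   0   2   3 ]
[ 0  18   2  18 ]
R4 <- R4 - (3)*R2:  [  0   0  20  27 ]
R4 <- R4 - (10)*R3:  [  0   0   0  -3 ]
Upper-triangular form:
[ 1  -3   6   4 ]
[ 0   6  -6  -3 ]
[ 0   0   2   3 ]
[ 0   0   0  -3 ]
det(A) = (-1)^1 * (1) * (6) * (2) * (-3) = 36  (1 row swap -> sign -1)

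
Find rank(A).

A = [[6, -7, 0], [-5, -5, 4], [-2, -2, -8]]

rank(A) = 3

Row reduction:
R2 <- R2 - (-5/6)*R1:  [     0  -65/6      4 ]
R3 <- R3 - (-1/3)*R1:  [     0  -13/3     -8 ]
R3 <- R3 - (2/5)*R2:  [     0      0  -48/5 ]
Row echelon form:
[ 6     -7      0 ]
[ 0  -65/6      4 ]
[ 0      0  -48/5 ]
Nonzero rows / pivot columns: 3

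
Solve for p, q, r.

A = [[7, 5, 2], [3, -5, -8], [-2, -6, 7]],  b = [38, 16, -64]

Forward elimination on [A|b]:
R2 <- R2 - (3/7)*R1:  [     0  -50/7  -62/7   -2/7 ]
R3 <- R3 - (-2/7)*R1:  [      0   -32/7    53/7  -372/7 ]
R3 <- R3 - (16/25)*R2:  [        0         0    331/25  -1324/25 ]
Row echelon form:
[ 7      5       2  |        38 ]
[ 0  -50/7   -62/7  |      -2/7 ]
[ 0      0  331/25  |  -1324/25 ]
Back-substitution:
r = (-1324/25) / (331/25) = -4
q = (-2/7 - (-62/7)*(-4)) / (-50/7) = 5
p = (38 - (5)*(5) - (2)*(-4)) / 7 = 3

(3, 5, -4)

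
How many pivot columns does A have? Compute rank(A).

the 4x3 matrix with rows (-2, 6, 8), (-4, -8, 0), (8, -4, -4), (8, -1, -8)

Row reduction:
R2 <- R2 - (2)*R1:  [   0  -20  -16 ]
R3 <- R3 - (-4)*R1:  [  0  20  28 ]
R4 <- R4 - (-4)*R1:  [  0  23  24 ]
R3 <- R3 - (-1)*R2:  [  0   0  12 ]
R4 <- R4 - (-23/20)*R2:  [    0     0  28/5 ]
R4 <- R4 - (7/15)*R3:  [ 0  0  0 ]
Row echelon form:
[ -2    6    8 ]
[  0  -20  -16 ]
[  0    0   12 ]
[  0    0    0 ]
Nonzero rows / pivot columns: 3

rank(A) = 3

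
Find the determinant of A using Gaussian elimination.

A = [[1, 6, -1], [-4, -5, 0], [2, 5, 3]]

Forward elimination:
R2 <- R2 - (-4)*R1:  [  0  19  -4 ]
R3 <- R3 - (2)*R1:  [  0  -7   5 ]
R3 <- R3 - (-7/19)*R2:  [     0      0  67/19 ]
Upper-triangular form:
[ 1   6     -1 ]
[ 0  19     -4 ]
[ 0   0  67/19 ]
det(A) = (-1)^0 * (1) * (19) * (67/19) = 67  (0 row swaps -> sign +1)

det(A) = 67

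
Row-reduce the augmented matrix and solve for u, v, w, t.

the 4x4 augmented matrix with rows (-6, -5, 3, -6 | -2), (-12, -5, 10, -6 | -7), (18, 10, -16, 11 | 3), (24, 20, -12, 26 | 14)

Forward elimination on [A|b]:
R2 <- R2 - (2)*R1:  [  0   5   4   6  -3 ]
R3 <- R3 - (-3)*R1:  [  0  -5  -7  -7  -3 ]
R4 <- R4 - (-4)*R1:  [ 0  0  0  2  6 ]
R3 <- R3 - (-1)*R2:  [  0   0  -3  -1  -6 ]
Row echelon form:
[ -6  -5   3  -6  |  -2 ]
[  0   5   4   6  |  -3 ]
[  0   0  -3  -1  |  -6 ]
[  0   0   0   2  |   6 ]
Back-substitution:
t = (6) / 2 = 3
w = (-6 - (-1)*(3)) / -3 = 1
v = (-3 - (4)*(1) - (6)*(3)) / 5 = -5
u = (-2 - (-5)*(-5) - (3)*(1) - (-6)*(3)) / -6 = 2

(2, -5, 1, 3)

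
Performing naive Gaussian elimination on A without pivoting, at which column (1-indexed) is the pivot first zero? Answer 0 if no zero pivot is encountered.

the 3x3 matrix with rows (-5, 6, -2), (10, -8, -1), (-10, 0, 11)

Naive forward elimination:
R2 <- R2 - (-2)*R1:  [  0   4  -5 ]
R3 <- R3 - (2)*R1:  [   0  -12   15 ]
R3 <- R3 - (-3)*R2:  [ 0  0  0 ]
Matrix at this point:
[ -5  6  -2 ]
[  0  4  -5 ]
[  0  0   0 ]
Pivot entry (3,3) in the last row is zero and there are no rows below to swap with -> zero pivot in column 3 (A is singular).

first zero-pivot column = 3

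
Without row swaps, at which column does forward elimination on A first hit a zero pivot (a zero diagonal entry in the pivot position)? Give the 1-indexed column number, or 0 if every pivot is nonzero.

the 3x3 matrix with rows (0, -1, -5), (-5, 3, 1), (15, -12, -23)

Naive forward elimination:
Pivot entry (1,1) is zero but row 2 has -5 in column 1 -> naive elimination stops; a row interchange (e.g. R1 <-> R2) would be required here.

first zero-pivot column = 1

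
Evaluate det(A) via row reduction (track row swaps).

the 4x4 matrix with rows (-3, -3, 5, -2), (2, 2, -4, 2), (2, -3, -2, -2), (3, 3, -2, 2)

Forward elimination:
R2 <- R2 - (-2/3)*R1:  [    0     0  -2/3   2/3 ]
R3 <- R3 - (-2/3)*R1:  [     0     -5    4/3  -10/3 ]
R4 <- R4 - (-1)*R1:  [ 0  0  3  0 ]
R2 <-> R3   (pivot in column 2 was zero)
[ -3  -3     5     -2 ]
[  0  -5   4/3  -10/3 ]
[  0   0  -2/3    2/3 ]
[  0   0     3      0 ]
R4 <- R4 - (-9/2)*R3:  [ 0  0  0  3 ]
Upper-triangular form:
[ -3  -3     5     -2 ]
[  0  -5   4/3  -10/3 ]
[  0   0  -2/3    2/3 ]
[  0   0     0      3 ]
det(A) = (-1)^1 * (-3) * (-5) * (-2/3) * (3) = 30  (1 row swap -> sign -1)

det(A) = 30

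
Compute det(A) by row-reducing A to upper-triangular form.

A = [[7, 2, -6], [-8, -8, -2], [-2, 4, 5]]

Forward elimination:
R2 <- R2 - (-8/7)*R1:  [     0  -40/7  -62/7 ]
R3 <- R3 - (-2/7)*R1:  [    0  32/7  23/7 ]
R3 <- R3 - (-4/5)*R2:  [     0      0  -19/5 ]
Upper-triangular form:
[ 7      2     -6 ]
[ 0  -40/7  -62/7 ]
[ 0      0  -19/5 ]
det(A) = (-1)^0 * (7) * (-40/7) * (-19/5) = 152  (0 row swaps -> sign +1)

det(A) = 152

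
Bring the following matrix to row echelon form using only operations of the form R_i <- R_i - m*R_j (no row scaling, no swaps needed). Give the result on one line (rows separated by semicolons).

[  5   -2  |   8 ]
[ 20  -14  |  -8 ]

REF = [5 -2 8; 0 -6 -40]

Forward elimination:
R2 <- R2 - (4)*R1:  [   0   -6  -40 ]
Row echelon form:
[ 5  -2  |    8 ]
[ 0  -6  |  -40 ]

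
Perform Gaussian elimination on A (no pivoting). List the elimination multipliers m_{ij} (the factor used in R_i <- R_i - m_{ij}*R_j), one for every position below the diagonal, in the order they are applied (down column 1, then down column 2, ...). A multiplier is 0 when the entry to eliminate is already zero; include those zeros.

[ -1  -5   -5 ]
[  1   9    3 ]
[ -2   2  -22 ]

multipliers: -1, 2, 3

Forward elimination:
R2 <- R2 - (-1)*R1:  [  0   4  -2 ]
R3 <- R3 - (2)*R1:  [   0   12  -12 ]
R3 <- R3 - (3)*R2:  [  0   0  -6 ]
Multipliers (in order of application): m_{21} = -1, m_{31} = 2, m_{32} = 3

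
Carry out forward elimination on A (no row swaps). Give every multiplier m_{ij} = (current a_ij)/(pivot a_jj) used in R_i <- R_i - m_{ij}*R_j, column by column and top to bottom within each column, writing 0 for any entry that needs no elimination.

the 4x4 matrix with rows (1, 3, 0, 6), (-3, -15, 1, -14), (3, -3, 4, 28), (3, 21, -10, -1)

Forward elimination:
R2 <- R2 - (-3)*R1:  [  0  -6   1   4 ]
R3 <- R3 - (3)*R1:  [   0  -12    4   10 ]
R4 <- R4 - (3)*R1:  [   0   12  -10  -19 ]
R3 <- R3 - (2)*R2:  [ 0  0  2  2 ]
R4 <- R4 - (-2)*R2:  [   0    0   -8  -11 ]
R4 <- R4 - (-4)*R3:  [  0   0   0  -3 ]
Multipliers (in order of application): m_{21} = -3, m_{31} = 3, m_{41} = 3, m_{32} = 2, m_{42} = -2, m_{43} = -4

multipliers: -3, 3, 3, 2, -2, -4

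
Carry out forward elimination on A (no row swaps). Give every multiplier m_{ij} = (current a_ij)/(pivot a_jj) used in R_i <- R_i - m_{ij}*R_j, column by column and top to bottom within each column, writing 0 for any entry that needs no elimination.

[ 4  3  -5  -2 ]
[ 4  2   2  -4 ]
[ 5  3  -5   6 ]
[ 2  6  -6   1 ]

multipliers: 1, 5/4, 1/2, 3/4, -9/2, -7

Forward elimination:
R2 <- R2 - (1)*R1:  [  0  -1   7  -2 ]
R3 <- R3 - (5/4)*R1:  [    0  -3/4   5/4  17/2 ]
R4 <- R4 - (1/2)*R1:  [    0   9/2  -7/2     2 ]
R3 <- R3 - (3/4)*R2:  [  0   0  -4  10 ]
R4 <- R4 - (-9/2)*R2:  [  0   0  28  -7 ]
R4 <- R4 - (-7)*R3:  [  0   0   0  63 ]
Multipliers (in order of application): m_{21} = 1, m_{31} = 5/4, m_{41} = 1/2, m_{32} = 3/4, m_{42} = -9/2, m_{43} = -7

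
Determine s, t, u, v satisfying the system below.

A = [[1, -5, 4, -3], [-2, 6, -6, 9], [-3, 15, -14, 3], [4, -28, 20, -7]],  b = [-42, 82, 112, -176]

(-5, 1, -5, 4)

Forward elimination on [A|b]:
R2 <- R2 - (-2)*R1:  [  0  -4   2   3  -2 ]
R3 <- R3 - (-3)*R1:  [   0    0   -2   -6  -14 ]
R4 <- R4 - (4)*R1:  [  0  -8   4   5  -8 ]
R4 <- R4 - (2)*R2:  [  0   0   0  -1  -4 ]
Row echelon form:
[ 1  -5   4  -3  |  -42 ]
[ 0  -4   2   3  |   -2 ]
[ 0   0  -2  -6  |  -14 ]
[ 0   0   0  -1  |   -4 ]
Back-substitution:
v = (-4) / -1 = 4
u = (-14 - (-6)*(4)) / -2 = -5
t = (-2 - (2)*(-5) - (3)*(4)) / -4 = 1
s = (-42 - (-5)*(1) - (4)*(-5) - (-3)*(4)) / 1 = -5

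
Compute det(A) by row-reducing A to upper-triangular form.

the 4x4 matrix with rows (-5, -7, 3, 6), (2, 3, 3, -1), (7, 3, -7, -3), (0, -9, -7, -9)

Forward elimination:
R2 <- R2 - (-2/5)*R1:  [    0   1/5  21/5   7/5 ]
R3 <- R3 - (-7/5)*R1:  [     0  -34/5  -14/5   27/5 ]
R3 <- R3 - (-34)*R2:  [   0    0  140   53 ]
R4 <- R4 - (-45)*R2:  [   0    0  182   54 ]
R4 <- R4 - (13/10)*R3:  [       0        0        0  -149/10 ]
Upper-triangular form:
[ -5   -7     3        6 ]
[  0  1/5  21/5      7/5 ]
[  0    0   140       53 ]
[  0    0     0  -149/10 ]
det(A) = (-1)^0 * (-5) * (1/5) * (140) * (-149/10) = 2086  (0 row swaps -> sign +1)

det(A) = 2086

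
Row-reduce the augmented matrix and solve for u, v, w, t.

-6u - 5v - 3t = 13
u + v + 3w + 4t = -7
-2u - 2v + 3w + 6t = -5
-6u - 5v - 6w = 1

(3, -5, 1, -2)

Forward elimination on [A|b]:
R2 <- R2 - (-1/6)*R1:  [     0    1/6      3    7/2  -29/6 ]
R3 <- R3 - (1/3)*R1:  [     0   -1/3      3      7  -28/3 ]
R4 <- R4 - (1)*R1:  [   0    0   -6    3  -12 ]
R3 <- R3 - (-2)*R2:  [   0    0    9   14  -19 ]
R4 <- R4 - (-2/3)*R3:  [     0      0      0   37/3  -74/3 ]
Row echelon form:
[ -6   -5  0    -3  |     13 ]
[  0  1/6  3   7/2  |  -29/6 ]
[  0    0  9    14  |    -19 ]
[  0    0  0  37/3  |  -74/3 ]
Back-substitution:
t = (-74/3) / (37/3) = -2
w = (-19 - (14)*(-2)) / 9 = 1
v = (-29/6 - (3)*(1) - (7/2)*(-2)) / (1/6) = -5
u = (13 - (-5)*(-5) - (-3)*(-2)) / -6 = 3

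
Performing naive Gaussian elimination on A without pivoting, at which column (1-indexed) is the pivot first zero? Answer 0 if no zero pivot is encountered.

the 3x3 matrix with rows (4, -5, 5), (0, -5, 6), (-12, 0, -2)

first zero-pivot column = 0

Naive forward elimination:
R3 <- R3 - (-3)*R1:  [   0  -15   13 ]
R3 <- R3 - (3)*R2:  [  0   0  -5 ]
All pivots nonzero; naive elimination completes without hitting a zero pivot.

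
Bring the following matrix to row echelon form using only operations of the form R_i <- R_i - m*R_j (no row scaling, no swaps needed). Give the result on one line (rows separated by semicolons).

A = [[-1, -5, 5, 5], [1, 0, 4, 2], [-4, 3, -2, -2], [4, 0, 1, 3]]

Forward elimination:
R2 <- R2 - (-1)*R1:  [  0  -5   9   7 ]
R3 <- R3 - (4)*R1:  [   0   23  -22  -22 ]
R4 <- R4 - (-4)*R1:  [   0  -20   21   23 ]
R3 <- R3 - (-23/5)*R2:  [    0     0  97/5  51/5 ]
R4 <- R4 - (4)*R2:  [   0    0  -15   -5 ]
R4 <- R4 - (-75/97)*R3:  [      0       0       0  280/97 ]
Row echelon form:
[ -1  -5     5       5 ]
[  0  -5     9       7 ]
[  0   0  97/5    51/5 ]
[  0   0     0  280/97 ]

REF = [-1 -5 5 5; 0 -5 9 7; 0 0 97/5 51/5; 0 0 0 280/97]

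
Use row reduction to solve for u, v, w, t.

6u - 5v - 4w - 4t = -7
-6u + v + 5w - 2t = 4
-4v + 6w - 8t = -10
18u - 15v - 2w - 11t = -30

Forward elimination on [A|b]:
R2 <- R2 - (-1)*R1:  [  0  -4   1  -6  -3 ]
R4 <- R4 - (3)*R1:  [  0   0  10   1  -9 ]
R3 <- R3 - (1)*R2:  [  0   0   5  -2  -7 ]
R4 <- R4 - (2)*R3:  [ 0  0  0  5  5 ]
Row echelon form:
[ 6  -5  -4  -4  |  -7 ]
[ 0  -4   1  -6  |  -3 ]
[ 0   0   5  -2  |  -7 ]
[ 0   0   0   5  |   5 ]
Back-substitution:
t = (5) / 5 = 1
w = (-7 - (-2)*(1)) / 5 = -1
v = (-3 - (1)*(-1) - (-6)*(1)) / -4 = -1
u = (-7 - (-5)*(-1) - (-4)*(-1) - (-4)*(1)) / 6 = -2

(-2, -1, -1, 1)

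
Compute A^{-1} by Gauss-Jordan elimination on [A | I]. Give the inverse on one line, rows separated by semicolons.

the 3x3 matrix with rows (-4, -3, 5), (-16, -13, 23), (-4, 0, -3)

Gauss-Jordan on [A | I]:
R1 <- (1/-4)*R1:  [    1   3/4  -5/4  |  -1/4     0     0 ]
R2 <- R2 - (-16)*R1:  [  0  -1   3  |  -4   1   0 ]
R3 <- R3 - (-4)*R1:  [  0   3  -8  |  -1   0   1 ]
R2 <- (1/-1)*R2:  [  0   1  -3  |   4  -1   0 ]
R1 <- R1 - (3/4)*R2:  [     1      0      1  |  -13/4    3/4      0 ]
R3 <- R3 - (3)*R2:  [   0    0    1  |  -13    3    1 ]
R1 <- R1 - (1)*R3:  [    1     0     0  |  39/4  -9/4    -1 ]
R2 <- R2 - (-3)*R3:  [   0    1    0  |  -35    8    3 ]
Right block of [I | A^{-1}] is the inverse:
[ 39/4  -9/4  -1 ]
[  -35     8   3 ]
[  -13     3   1 ]

inverse = [39/4 -9/4 -1; -35 8 3; -13 3 1]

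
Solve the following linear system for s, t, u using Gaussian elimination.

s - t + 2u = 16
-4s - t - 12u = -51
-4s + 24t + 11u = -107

Forward elimination on [A|b]:
R2 <- R2 - (-4)*R1:  [  0  -5  -4  13 ]
R3 <- R3 - (-4)*R1:  [   0   20   19  -43 ]
R3 <- R3 - (-4)*R2:  [ 0  0  3  9 ]
Row echelon form:
[ 1  -1   2  |  16 ]
[ 0  -5  -4  |  13 ]
[ 0   0   3  |   9 ]
Back-substitution:
u = (9) / 3 = 3
t = (13 - (-4)*(3)) / -5 = -5
s = (16 - (-1)*(-5) - (2)*(3)) / 1 = 5

(5, -5, 3)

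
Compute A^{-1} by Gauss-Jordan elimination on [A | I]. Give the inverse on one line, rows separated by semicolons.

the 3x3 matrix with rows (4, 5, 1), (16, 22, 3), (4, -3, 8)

Gauss-Jordan on [A | I]:
R1 <- (1/4)*R1:  [   1  5/4  1/4  |  1/4    0    0 ]
R2 <- R2 - (16)*R1:  [  0   2  -1  |  -4   1   0 ]
R3 <- R3 - (4)*R1:  [  0  -8   7  |  -1   0   1 ]
R2 <- (1/2)*R2:  [    0     1  -1/2  |    -2   1/2     0 ]
R1 <- R1 - (5/4)*R2:  [    1     0   7/8  |  11/4  -5/8     0 ]
R3 <- R3 - (-8)*R2:  [   0    0    3  |  -17    4    1 ]
R3 <- (1/3)*R3:  [     0      0      1  |  -17/3    4/3    1/3 ]
R1 <- R1 - (7/8)*R3:  [      1       0       0  |  185/24  -43/24   -7/24 ]
R2 <- R2 - (-1/2)*R3:  [     0      1      0  |  -29/6    7/6    1/6 ]
Right block of [I | A^{-1}] is the inverse:
[ 185/24  -43/24  -7/24 ]
[  -29/6     7/6    1/6 ]
[  -17/3     4/3    1/3 ]

inverse = [185/24 -43/24 -7/24; -29/6 7/6 1/6; -17/3 4/3 1/3]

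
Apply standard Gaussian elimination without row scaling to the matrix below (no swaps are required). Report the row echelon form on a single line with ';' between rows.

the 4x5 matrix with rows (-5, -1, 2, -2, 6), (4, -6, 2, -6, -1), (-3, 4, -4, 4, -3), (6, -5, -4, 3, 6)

REF = [-5 -1 2 -2 6; 0 -34/5 18/5 -38/5 19/5; 0 0 -47/17 1/17 -137/34; 0 0 0 349/47 792/47]

Forward elimination:
R2 <- R2 - (-4/5)*R1:  [     0  -34/5   18/5  -38/5   19/5 ]
R3 <- R3 - (3/5)*R1:  [     0   23/5  -26/5   26/5  -33/5 ]
R4 <- R4 - (-6/5)*R1:  [     0  -31/5   -8/5    3/5   66/5 ]
R3 <- R3 - (-23/34)*R2:  [       0        0   -47/17     1/17  -137/34 ]
R4 <- R4 - (31/34)*R2:  [      0       0  -83/17  128/17  331/34 ]
R4 <- R4 - (83/47)*R3:  [      0       0       0  349/47  792/47 ]
Row echelon form:
[ -5     -1       2      -2        6 ]
[  0  -34/5    18/5   -38/5     19/5 ]
[  0      0  -47/17    1/17  -137/34 ]
[  0      0       0  349/47   792/47 ]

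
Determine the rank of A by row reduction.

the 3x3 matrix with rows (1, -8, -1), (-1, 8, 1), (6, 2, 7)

rank(A) = 2

Row reduction:
R2 <- R2 - (-1)*R1:  [ 0  0  0 ]
R3 <- R3 - (6)*R1:  [  0  50  13 ]
R2 <-> R3   (pivot in column 2 was zero)
[ 1  -8  -1 ]
[ 0  50  13 ]
[ 0   0   0 ]
Row echelon form:
[ 1  -8  -1 ]
[ 0  50  13 ]
[ 0   0   0 ]
Nonzero rows / pivot columns: 2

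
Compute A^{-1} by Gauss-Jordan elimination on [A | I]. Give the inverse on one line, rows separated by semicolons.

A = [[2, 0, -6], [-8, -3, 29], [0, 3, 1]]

Gauss-Jordan on [A | I]:
R1 <- (1/2)*R1:  [   1    0   -3  |  1/2    0    0 ]
R2 <- R2 - (-8)*R1:  [  0  -3   5  |   4   1   0 ]
R2 <- (1/-3)*R2:  [    0     1  -5/3  |  -4/3  -1/3     0 ]
R3 <- R3 - (3)*R2:  [ 0  0  6  |  4  1  1 ]
R3 <- (1/6)*R3:  [   0    0    1  |  2/3  1/6  1/6 ]
R1 <- R1 - (-3)*R3:  [   1    0    0  |  5/2  1/2  1/2 ]
R2 <- R2 - (-5/3)*R3:  [     0      1      0  |   -2/9  -1/18   5/18 ]
Right block of [I | A^{-1}] is the inverse:
[  5/2    1/2   1/2 ]
[ -2/9  -1/18  5/18 ]
[  2/3    1/6   1/6 ]

inverse = [5/2 1/2 1/2; -2/9 -1/18 5/18; 2/3 1/6 1/6]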